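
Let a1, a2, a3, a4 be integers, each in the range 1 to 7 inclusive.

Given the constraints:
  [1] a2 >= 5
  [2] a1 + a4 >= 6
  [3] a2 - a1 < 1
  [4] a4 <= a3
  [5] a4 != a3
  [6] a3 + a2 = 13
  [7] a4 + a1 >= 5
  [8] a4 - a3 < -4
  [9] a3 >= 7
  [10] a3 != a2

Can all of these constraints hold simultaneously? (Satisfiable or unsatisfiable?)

Take a1 = 6, a2 = 6, a3 = 7, a4 = 1. Then constraint 2: a1 + a4 = 7; constraint 3: a2 - a1 = 0; constraint 6: a3 + a2 = 13, and every other listed constraint is also met.

Satisfiable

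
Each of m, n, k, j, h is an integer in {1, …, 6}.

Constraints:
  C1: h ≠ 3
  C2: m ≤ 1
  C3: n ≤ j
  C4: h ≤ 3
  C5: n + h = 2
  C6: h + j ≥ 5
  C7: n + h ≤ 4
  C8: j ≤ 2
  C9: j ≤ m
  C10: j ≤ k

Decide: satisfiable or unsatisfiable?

From constraint 4: h ≤ 3. From constraints 2 and 9: j ≤ m ≤ 1. Hence h + j ≤ 4. But constraint 6 requires h + j ≥ 5, and 5 > 4. Contradiction.

Unsatisfiable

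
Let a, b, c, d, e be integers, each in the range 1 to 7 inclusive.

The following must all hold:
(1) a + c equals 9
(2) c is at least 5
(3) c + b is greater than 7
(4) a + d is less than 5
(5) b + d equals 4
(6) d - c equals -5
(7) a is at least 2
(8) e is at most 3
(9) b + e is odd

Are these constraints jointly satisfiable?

Setting (a, b, c, d, e) = (3, 3, 6, 1, 2) satisfies everything: constraint 1: a + c = 9; constraint 3: c + b = 9, and the others follow.

Satisfiable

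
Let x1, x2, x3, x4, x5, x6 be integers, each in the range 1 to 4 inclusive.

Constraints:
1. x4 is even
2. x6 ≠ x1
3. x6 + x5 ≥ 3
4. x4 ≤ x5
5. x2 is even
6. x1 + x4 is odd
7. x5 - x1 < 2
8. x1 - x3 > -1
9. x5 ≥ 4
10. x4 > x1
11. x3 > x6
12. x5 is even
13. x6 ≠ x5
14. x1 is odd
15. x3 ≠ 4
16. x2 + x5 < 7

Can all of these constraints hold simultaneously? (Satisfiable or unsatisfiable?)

Satisfiable

The assignment x1 = 3, x2 = 2, x3 = 3, x4 = 4, x5 = 4, x6 = 2 works:
  constraint 3 holds since x6 + x5 = 6.
  constraint 7 holds since x5 - x1 = 1.
The rest check out directly.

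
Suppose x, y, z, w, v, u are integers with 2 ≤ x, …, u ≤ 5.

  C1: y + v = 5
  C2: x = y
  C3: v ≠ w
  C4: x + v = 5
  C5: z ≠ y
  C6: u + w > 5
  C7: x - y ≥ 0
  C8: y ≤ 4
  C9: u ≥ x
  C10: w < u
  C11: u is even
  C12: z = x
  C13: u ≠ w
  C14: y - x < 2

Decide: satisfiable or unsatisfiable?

Unsatisfiable

From constraints 2 and 12, z = x = y, so z = y. But constraint 5 says z ≠ y. Contradiction.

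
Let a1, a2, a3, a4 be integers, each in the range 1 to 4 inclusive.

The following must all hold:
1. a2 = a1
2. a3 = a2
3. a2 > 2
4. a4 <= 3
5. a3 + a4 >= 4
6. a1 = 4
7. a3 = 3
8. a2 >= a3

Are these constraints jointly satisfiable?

Unsatisfiable

Constraint 7 fixes a3 = 3 and constraint 6 fixes a1 = 4. Constraints 1 and 2 give a3 = a2 = a1, so a3 = a1. But 3 ≠ 4 — contradiction.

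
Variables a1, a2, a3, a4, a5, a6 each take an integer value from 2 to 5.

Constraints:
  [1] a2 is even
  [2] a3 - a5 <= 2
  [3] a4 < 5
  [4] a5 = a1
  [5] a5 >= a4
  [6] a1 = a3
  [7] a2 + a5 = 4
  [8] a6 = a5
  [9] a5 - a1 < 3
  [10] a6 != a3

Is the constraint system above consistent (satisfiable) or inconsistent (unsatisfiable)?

Unsatisfiable

From constraints 4, 6, and 8, a6 = a5 = a1 = a3, so a6 = a3. But constraint 10 says a6 ≠ a3. Contradiction.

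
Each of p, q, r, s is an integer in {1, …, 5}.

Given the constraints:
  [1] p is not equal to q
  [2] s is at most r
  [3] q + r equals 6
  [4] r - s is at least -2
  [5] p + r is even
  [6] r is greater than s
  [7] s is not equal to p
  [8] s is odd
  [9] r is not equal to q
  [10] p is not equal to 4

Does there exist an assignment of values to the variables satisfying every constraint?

The assignment p = 2, q = 4, r = 2, s = 1 works:
  constraint 3 holds since q + r = 6.
  constraint 4 holds since r - s = 1.
  constraint 5 holds since p + r = 4 is even.
The rest check out directly.

Satisfiable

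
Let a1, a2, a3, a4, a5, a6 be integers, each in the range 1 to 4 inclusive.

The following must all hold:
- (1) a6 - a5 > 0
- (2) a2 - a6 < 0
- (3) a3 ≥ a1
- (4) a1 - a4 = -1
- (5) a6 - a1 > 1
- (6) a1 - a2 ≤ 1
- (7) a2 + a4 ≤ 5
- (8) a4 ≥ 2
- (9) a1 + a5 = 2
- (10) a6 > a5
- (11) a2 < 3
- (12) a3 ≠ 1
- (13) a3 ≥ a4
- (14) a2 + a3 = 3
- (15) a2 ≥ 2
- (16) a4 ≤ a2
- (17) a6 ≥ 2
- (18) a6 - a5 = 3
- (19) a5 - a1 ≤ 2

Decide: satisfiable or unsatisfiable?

Unsatisfiable

From constraint 15: a2 ≥ 2. From constraints 8 and 13: a3 ≥ a4 ≥ 2. Hence a2 + a3 ≥ 4. But constraint 14 requires a2 + a3 = 3, and 3 < 4. Contradiction.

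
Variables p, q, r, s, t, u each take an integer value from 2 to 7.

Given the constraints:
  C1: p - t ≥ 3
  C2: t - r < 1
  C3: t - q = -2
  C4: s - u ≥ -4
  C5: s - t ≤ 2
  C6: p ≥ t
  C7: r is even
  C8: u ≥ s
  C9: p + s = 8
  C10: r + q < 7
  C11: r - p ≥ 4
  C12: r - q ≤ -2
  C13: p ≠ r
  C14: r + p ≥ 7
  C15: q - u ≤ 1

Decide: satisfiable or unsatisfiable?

Unsatisfiable

Constraints 1, 4, 5, 11, 12, and 15 give p − t ≥ 3, t − s ≥ -2, s − u ≥ -4, u − q ≥ -1, q − r ≥ 2, r − p ≥ 4.
Adding all 6 inequalities: the left sides telescope to 0, and the right sides sum to 3 + (-2) + (-4) + (-1) + 2 + 4 = 2. So 0 ≥ 2, which is false.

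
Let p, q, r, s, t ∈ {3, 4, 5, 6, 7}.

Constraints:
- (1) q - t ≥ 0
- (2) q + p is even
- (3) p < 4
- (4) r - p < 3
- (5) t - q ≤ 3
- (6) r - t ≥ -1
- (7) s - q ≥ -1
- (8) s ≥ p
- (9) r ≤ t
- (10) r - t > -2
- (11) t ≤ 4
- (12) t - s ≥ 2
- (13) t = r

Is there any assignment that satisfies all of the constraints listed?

Unsatisfiable

Constraints 1, 7, and 12 give t − s ≥ 2, s − q ≥ -1, q − t ≥ 0.
Adding all 3 inequalities: the left sides telescope to 0, and the right sides sum to 2 + (-1) + 0 = 1. So 0 ≥ 1, which is false.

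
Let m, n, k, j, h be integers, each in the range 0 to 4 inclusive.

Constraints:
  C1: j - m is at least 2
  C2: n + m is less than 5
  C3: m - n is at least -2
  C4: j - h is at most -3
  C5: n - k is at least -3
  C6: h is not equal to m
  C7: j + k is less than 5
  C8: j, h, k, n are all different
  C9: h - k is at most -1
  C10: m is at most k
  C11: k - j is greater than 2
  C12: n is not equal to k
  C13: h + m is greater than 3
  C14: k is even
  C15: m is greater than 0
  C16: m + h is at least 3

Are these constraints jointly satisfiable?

Constraints 1, 3, 4, 5, and 9 give j − m ≥ 2, m − n ≥ -2, n − k ≥ -3, k − h ≥ 1, h − j ≥ 3.
Adding all 5 inequalities: the left sides telescope to 0, and the right sides sum to 2 + (-2) + (-3) + 1 + 3 = 1. So 0 ≥ 1, which is false.

Unsatisfiable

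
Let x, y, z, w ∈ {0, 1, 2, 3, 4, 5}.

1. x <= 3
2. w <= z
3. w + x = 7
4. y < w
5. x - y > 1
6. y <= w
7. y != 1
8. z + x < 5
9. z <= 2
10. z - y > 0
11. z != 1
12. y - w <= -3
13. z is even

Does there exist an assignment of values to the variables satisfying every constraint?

From constraints 2 and 9: w ≤ z ≤ 2. From constraint 1: x ≤ 3. Hence w + x ≤ 5. But constraint 3 requires w + x = 7, and 7 > 5. Contradiction.

Unsatisfiable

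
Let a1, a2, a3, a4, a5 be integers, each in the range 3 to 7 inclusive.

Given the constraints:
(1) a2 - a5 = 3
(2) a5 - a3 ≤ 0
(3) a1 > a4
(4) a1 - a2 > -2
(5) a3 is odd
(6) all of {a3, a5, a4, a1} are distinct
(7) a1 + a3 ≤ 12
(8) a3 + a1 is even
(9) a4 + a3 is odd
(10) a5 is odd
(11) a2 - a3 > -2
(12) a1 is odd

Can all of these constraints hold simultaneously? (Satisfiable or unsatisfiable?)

Take a1 = 7, a2 = 6, a3 = 5, a4 = 6, a5 = 3. Then constraint 1: a2 - a5 = 3; constraint 2: a5 - a3 = -2; constraint 4: a1 - a2 = 1, and every other listed constraint is also met.

Satisfiable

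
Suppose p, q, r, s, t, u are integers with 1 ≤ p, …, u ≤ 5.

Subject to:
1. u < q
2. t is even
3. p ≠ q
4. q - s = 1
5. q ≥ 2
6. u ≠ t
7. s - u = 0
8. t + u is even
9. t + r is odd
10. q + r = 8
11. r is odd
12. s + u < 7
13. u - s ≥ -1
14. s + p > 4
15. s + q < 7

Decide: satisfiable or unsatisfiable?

Take p = 5, q = 3, r = 5, s = 2, t = 4, u = 2. Then constraint 4: q - s = 1; constraint 7: s - u = 0; constraint 10: q + r = 8, and every other listed constraint is also met.

Satisfiable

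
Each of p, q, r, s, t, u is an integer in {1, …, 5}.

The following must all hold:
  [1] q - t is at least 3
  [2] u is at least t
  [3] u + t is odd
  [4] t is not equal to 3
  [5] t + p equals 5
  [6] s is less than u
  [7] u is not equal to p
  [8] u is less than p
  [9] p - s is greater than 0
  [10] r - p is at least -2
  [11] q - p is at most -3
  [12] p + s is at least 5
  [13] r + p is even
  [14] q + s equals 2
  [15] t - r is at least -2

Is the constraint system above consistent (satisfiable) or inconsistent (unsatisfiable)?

Unsatisfiable

Constraints 1, 10, 11, and 15 give q − t ≥ 3, t − r ≥ -2, r − p ≥ -2, p − q ≥ 3.
Adding all 4 inequalities: the left sides telescope to 0, and the right sides sum to 3 + (-2) + (-2) + 3 = 2. So 0 ≥ 2, which is false.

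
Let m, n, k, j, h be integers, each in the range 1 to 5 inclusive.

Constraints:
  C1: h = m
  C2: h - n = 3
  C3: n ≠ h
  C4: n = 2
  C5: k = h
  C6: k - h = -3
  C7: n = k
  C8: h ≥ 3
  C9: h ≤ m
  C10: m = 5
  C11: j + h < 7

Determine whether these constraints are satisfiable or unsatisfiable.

Constraint 4 fixes n = 2 and constraint 10 fixes m = 5. Constraints 1, 5, and 7 give n = k = h = m, so n = m. But 2 ≠ 5 — contradiction.

Unsatisfiable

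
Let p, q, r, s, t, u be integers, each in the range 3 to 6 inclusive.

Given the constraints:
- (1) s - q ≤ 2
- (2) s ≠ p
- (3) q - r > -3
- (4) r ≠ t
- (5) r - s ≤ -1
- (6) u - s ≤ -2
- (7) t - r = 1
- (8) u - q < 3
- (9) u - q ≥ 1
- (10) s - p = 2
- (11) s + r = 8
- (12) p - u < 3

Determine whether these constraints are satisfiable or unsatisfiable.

Constraints 1, 6, and 9 give q − s ≥ -2, s − u ≥ 2, u − q ≥ 1.
Adding all 3 inequalities: the left sides telescope to 0, and the right sides sum to (-2) + 2 + 1 = 1. So 0 ≥ 1, which is false.

Unsatisfiable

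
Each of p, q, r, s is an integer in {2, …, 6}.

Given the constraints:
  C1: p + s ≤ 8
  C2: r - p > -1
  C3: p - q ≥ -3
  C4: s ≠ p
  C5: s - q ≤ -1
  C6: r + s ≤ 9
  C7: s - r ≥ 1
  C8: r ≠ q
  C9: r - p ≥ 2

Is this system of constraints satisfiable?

Constraints 3, 5, 7, and 9 give s − r ≥ 1, r − p ≥ 2, p − q ≥ -3, q − s ≥ 1.
Adding all 4 inequalities: the left sides telescope to 0, and the right sides sum to 1 + 2 + (-3) + 1 = 1. So 0 ≥ 1, which is false.

Unsatisfiable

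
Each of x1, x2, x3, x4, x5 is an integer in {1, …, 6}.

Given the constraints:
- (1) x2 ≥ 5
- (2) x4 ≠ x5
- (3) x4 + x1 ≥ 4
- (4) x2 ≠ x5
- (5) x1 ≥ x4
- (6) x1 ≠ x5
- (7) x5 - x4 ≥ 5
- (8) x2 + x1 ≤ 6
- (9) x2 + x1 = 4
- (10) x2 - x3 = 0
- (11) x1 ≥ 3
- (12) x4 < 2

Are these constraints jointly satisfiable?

Unsatisfiable

From constraint 1: x2 ≥ 5. From constraint 11: x1 ≥ 3. Hence x2 + x1 ≥ 8. But constraint 8 requires x2 + x1 ≤ 6, and 6 < 8. Contradiction.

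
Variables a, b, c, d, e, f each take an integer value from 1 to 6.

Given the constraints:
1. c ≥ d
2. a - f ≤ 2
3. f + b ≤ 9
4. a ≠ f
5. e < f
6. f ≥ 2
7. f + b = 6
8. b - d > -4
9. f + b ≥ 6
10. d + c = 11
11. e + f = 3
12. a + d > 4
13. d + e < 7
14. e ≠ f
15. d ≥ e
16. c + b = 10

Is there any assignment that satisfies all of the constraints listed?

Satisfiable

The assignment a = 1, b = 4, c = 6, d = 5, e = 1, f = 2 works:
  constraint 2 holds since a - f = -1.
  constraint 3 holds since f + b = 6.
The rest check out directly.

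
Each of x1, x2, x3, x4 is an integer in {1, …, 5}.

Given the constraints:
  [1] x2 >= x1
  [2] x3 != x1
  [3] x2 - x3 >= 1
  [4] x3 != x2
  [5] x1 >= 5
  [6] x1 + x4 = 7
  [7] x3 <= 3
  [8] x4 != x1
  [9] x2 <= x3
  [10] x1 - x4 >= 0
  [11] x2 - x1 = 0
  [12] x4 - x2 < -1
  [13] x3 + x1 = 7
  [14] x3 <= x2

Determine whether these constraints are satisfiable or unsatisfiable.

Unsatisfiable

From constraints 1 and 5: x2 ≥ x1 and x1 ≥ 5, so x2 ≥ 5. From constraints 7 and 9: x2 ≤ x3 and x3 ≤ 3, so x2 ≤ 3. But 3 < 5, so no value of x2 works.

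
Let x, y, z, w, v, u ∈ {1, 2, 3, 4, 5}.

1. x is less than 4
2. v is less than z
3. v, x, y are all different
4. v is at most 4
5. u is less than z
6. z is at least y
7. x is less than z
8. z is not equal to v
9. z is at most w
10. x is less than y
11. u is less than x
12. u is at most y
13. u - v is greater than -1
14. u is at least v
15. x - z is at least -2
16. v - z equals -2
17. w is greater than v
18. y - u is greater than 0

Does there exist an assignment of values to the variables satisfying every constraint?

Satisfiable

Try x = 2, y = 3, z = 3, w = 3, v = 1, u = 1.
Check constraint 13: u - v = 0; constraint 15: x - z = -1; constraint 16: v - z = -2. The remaining constraints are straightforward to verify.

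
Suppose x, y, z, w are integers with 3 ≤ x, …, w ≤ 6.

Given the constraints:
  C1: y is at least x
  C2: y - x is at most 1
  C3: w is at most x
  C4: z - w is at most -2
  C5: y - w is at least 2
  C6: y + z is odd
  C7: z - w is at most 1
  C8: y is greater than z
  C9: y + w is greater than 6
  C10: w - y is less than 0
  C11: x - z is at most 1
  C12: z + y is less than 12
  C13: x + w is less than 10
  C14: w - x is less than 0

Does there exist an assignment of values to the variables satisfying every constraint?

Constraints 2, 4, 5, and 11 give z − x ≥ -1, x − y ≥ -1, y − w ≥ 2, w − z ≥ 2.
Adding all 4 inequalities: the left sides telescope to 0, and the right sides sum to (-1) + (-1) + 2 + 2 = 2. So 0 ≥ 2, which is false.

Unsatisfiable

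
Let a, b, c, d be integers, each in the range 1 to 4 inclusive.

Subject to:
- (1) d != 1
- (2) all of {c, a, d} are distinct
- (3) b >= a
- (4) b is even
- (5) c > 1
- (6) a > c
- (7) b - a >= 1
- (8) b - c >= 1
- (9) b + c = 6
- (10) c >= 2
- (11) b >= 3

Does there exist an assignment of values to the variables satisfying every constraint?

Satisfiable

Setting (a, b, c, d) = (3, 4, 2, 4) satisfies everything: constraint 7: b - a = 1; constraint 8: b - c = 2, and the others follow.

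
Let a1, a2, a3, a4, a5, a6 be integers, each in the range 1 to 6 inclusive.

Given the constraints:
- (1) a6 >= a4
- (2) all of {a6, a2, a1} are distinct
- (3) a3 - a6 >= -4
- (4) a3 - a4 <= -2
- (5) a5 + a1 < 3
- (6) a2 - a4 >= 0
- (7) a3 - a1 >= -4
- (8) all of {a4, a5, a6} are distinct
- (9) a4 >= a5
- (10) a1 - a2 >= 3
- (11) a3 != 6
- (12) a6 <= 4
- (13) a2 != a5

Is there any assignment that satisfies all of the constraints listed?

Unsatisfiable

Constraints 4, 6, 7, and 10 give a3 − a1 ≥ -4, a1 − a2 ≥ 3, a2 − a4 ≥ 0, a4 − a3 ≥ 2.
Adding all 4 inequalities: the left sides telescope to 0, and the right sides sum to (-4) + 3 + 0 + 2 = 1. So 0 ≥ 1, which is false.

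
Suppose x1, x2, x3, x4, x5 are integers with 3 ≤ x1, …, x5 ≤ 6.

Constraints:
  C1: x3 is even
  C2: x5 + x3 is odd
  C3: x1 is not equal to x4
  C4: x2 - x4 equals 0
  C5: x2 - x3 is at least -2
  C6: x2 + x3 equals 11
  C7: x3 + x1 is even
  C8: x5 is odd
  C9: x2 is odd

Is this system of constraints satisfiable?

Take x1 = 4, x2 = 5, x3 = 6, x4 = 5, x5 = 3. Then constraint 4: x2 - x4 = 0; constraint 5: x2 - x3 = -1, and every other listed constraint is also met.

Satisfiable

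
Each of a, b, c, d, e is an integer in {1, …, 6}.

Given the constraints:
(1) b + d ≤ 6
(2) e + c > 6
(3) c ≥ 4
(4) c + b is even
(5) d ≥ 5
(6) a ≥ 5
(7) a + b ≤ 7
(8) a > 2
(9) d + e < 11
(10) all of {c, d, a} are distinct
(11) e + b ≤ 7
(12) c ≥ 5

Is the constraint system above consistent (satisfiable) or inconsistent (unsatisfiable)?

Unsatisfiable

Constraints 5, 6, and 12 confine each of c, d, a to the 2 values {5, 6} (the domain already gives each ≤ 6).
Constraint 10 requires all 3 of them to be distinct, but only 2 values are available — impossible by the pigeonhole principle.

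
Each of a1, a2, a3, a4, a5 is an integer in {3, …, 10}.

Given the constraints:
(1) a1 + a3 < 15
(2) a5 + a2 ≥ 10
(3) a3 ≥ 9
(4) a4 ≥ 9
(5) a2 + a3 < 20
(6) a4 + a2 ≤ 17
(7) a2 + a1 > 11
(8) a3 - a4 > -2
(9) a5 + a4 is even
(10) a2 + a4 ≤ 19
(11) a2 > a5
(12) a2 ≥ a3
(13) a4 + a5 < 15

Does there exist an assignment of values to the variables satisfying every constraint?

From constraint 4: a4 ≥ 9. From constraints 3 and 12: a2 ≥ a3 ≥ 9. Hence a4 + a2 ≥ 18. But constraint 6 requires a4 + a2 ≤ 17, and 17 < 18. Contradiction.

Unsatisfiable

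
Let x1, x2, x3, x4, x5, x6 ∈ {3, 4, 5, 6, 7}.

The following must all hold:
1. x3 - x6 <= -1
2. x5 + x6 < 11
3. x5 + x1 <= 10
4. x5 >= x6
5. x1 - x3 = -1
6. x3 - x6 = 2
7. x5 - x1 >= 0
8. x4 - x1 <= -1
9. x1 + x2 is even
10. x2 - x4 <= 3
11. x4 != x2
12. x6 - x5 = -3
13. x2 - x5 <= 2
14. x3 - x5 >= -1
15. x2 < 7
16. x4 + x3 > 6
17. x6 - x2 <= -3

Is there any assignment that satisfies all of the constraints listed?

Constraints 1, 7, 8, 10, 14, and 17 give x2 − x6 ≥ 3, x6 − x3 ≥ 1, x3 − x5 ≥ -1, x5 − x1 ≥ 0, x1 − x4 ≥ 1, x4 − x2 ≥ -3.
Adding all 6 inequalities: the left sides telescope to 0, and the right sides sum to 3 + 1 + (-1) + 0 + 1 + (-3) = 1. So 0 ≥ 1, which is false.

Unsatisfiable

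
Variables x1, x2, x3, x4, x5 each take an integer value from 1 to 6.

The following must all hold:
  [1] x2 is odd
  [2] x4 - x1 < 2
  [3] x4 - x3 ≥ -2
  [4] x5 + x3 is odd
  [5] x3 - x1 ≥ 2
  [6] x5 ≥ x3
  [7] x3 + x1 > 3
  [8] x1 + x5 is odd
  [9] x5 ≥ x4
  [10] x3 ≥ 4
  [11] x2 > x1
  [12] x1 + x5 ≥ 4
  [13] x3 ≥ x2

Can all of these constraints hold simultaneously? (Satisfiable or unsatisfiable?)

Satisfiable

Setting (x1, x2, x3, x4, x5) = (2, 3, 4, 3, 5) satisfies everything: constraint 2: x4 - x1 = 1; constraint 3: x4 - x3 = -1; constraint 5: x3 - x1 = 2, and the others follow.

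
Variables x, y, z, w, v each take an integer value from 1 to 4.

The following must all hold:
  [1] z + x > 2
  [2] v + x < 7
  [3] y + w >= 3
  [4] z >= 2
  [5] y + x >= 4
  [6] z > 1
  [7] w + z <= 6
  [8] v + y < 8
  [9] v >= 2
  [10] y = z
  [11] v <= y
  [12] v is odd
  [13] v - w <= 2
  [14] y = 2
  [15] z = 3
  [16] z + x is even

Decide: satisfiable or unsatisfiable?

Unsatisfiable

Constraint 14 fixes y = 2 and constraint 15 fixes z = 3, but constraint 10 requires y = z. Since 2 ≠ 3, contradiction.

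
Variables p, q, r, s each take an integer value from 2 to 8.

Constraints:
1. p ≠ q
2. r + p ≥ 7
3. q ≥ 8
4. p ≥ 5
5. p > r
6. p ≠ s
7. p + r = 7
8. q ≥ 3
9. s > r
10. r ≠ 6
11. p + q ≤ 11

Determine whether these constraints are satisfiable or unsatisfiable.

From constraint 4: p ≥ 5. From constraint 3: q ≥ 8. Hence p + q ≥ 13. But constraint 11 requires p + q ≤ 11, and 11 < 13. Contradiction.

Unsatisfiable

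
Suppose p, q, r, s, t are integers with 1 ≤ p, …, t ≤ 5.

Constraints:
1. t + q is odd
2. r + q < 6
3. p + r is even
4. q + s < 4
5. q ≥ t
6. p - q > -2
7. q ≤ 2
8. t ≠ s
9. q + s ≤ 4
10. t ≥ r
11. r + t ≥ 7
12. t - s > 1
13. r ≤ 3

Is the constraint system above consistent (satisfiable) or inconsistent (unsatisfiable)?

Unsatisfiable

From constraint 13: r ≤ 3. From constraints 5 and 7: t ≤ q ≤ 2. Hence r + t ≤ 5. But constraint 11 requires r + t ≥ 7, and 7 > 5. Contradiction.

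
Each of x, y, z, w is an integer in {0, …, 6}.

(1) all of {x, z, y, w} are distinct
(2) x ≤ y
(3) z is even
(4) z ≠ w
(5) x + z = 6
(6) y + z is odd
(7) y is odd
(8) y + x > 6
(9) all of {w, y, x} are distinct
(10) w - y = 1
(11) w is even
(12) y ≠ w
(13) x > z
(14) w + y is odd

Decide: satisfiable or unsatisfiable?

Setting (x, y, z, w) = (4, 5, 2, 6) satisfies everything: constraint 5: x + z = 6; constraint 8: y + x = 9; constraint 10: w - y = 1, and the others follow.

Satisfiable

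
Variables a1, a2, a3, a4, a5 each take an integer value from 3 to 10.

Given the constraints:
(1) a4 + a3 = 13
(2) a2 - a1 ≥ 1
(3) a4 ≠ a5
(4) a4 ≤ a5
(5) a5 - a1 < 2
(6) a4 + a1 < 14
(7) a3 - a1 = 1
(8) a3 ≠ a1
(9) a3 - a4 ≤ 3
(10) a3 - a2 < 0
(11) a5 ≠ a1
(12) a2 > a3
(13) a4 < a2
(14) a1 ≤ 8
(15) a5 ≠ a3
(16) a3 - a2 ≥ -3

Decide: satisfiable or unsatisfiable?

Try a1 = 7, a2 = 10, a3 = 8, a4 = 5, a5 = 6.
Check constraint 1: a4 + a3 = 13; constraint 2: a2 - a1 = 3. The remaining constraints are straightforward to verify.

Satisfiable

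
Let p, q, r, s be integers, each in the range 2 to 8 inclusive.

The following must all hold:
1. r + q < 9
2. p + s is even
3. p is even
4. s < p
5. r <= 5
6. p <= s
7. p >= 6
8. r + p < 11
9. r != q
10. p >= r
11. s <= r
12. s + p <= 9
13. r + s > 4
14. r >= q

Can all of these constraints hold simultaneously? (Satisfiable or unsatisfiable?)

Unsatisfiable

From constraints 6 and 7: s ≥ p and p ≥ 6, so s ≥ 6. From constraints 5 and 11: s ≤ r and r ≤ 5, so s ≤ 5. But 5 < 6, so no value of s works.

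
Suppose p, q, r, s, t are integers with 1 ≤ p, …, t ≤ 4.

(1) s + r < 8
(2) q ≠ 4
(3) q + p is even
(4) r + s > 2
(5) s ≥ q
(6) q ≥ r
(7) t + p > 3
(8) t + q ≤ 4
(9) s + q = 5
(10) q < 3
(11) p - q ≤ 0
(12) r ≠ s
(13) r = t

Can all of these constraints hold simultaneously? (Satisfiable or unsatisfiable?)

The assignment p = 2, q = 2, r = 2, s = 3, t = 2 works:
  constraint 1 holds since s + r = 5.
  constraint 4 holds since r + s = 5.
  constraint 7 holds since t + p = 4.
The rest check out directly.

Satisfiable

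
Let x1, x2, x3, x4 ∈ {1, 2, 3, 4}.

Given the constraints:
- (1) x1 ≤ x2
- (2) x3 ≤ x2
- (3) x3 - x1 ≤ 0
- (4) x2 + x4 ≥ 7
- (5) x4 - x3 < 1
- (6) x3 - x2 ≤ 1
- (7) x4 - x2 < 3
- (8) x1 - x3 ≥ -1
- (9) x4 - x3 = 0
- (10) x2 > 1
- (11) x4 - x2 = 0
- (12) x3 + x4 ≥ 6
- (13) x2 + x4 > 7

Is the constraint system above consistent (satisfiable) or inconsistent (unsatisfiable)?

The assignment x1 = 4, x2 = 4, x3 = 4, x4 = 4 works:
  constraint 3 holds since x3 - x1 = 0.
  constraint 4 holds since x2 + x4 = 8.
The rest check out directly.

Satisfiable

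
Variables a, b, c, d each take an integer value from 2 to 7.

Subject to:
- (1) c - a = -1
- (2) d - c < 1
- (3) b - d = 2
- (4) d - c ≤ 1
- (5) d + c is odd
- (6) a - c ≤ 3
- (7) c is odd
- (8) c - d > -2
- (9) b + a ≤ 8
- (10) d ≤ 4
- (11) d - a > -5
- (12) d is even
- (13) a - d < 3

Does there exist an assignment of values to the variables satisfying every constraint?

Satisfiable

One satisfying assignment is a = 4, b = 4, c = 3, d = 2.
For the less obvious constraints — constraint 1: c - a = -1; constraint 2: d - c = -1; constraint 3: b - d = 2 — and the others hold by inspection.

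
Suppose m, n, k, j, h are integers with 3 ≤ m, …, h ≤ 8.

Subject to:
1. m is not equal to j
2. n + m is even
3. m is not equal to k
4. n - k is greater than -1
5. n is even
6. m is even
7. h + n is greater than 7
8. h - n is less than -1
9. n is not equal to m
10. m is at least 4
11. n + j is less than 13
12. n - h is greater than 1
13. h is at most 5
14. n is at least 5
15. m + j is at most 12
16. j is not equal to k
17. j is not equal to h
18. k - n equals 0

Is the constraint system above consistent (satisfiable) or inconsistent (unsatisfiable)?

Satisfiable

The assignment m = 4, n = 6, k = 6, j = 5, h = 4 works:
  constraint 4 holds since n - k = 0.
  constraint 7 holds since h + n = 10.
The rest check out directly.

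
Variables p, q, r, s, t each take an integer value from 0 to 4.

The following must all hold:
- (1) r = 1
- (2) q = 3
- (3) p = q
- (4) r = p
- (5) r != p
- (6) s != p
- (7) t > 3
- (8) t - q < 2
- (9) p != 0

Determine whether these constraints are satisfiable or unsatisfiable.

Unsatisfiable

Constraint 1 fixes r = 1 and constraint 2 fixes q = 3. Constraints 3 and 4 give r = p = q, so r = q. But 1 ≠ 3 — contradiction.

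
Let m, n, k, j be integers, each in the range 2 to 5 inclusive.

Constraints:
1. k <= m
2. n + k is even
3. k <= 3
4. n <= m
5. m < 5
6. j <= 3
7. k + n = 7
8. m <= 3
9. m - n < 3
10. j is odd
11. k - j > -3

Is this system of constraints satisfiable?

From constraint 3: k ≤ 3. From constraints 4 and 8: n ≤ m ≤ 3. Hence k + n ≤ 6. But constraint 7 requires k + n = 7, and 7 > 6. Contradiction.

Unsatisfiable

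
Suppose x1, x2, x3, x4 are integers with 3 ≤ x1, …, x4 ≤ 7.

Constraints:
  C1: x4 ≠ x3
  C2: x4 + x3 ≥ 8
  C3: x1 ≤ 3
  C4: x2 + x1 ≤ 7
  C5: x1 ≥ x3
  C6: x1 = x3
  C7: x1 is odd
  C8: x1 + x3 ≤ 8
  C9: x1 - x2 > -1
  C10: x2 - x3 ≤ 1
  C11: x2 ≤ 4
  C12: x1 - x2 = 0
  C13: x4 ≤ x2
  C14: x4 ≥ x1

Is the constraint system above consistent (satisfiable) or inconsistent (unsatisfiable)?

From constraints 11 and 13: x4 ≤ x2 ≤ 4. From constraints 3 and 5: x3 ≤ x1 ≤ 3. Hence x4 + x3 ≤ 7. But constraint 2 requires x4 + x3 ≥ 8, and 8 > 7. Contradiction.

Unsatisfiable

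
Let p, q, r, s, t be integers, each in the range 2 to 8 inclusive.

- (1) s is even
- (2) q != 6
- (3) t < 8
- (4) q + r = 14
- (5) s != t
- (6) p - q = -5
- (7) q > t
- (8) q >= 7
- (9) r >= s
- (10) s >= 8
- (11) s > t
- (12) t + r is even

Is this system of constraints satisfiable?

Unsatisfiable

From constraint 8: q ≥ 7. From constraints 9 and 10: r ≥ s ≥ 8. Hence q + r ≥ 15. But constraint 4 requires q + r = 14, and 14 < 15. Contradiction.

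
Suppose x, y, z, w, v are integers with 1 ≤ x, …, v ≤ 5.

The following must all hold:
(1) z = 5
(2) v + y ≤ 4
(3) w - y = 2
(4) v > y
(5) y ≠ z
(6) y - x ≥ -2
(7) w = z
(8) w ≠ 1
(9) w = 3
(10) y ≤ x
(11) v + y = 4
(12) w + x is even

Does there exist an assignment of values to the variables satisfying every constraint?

Constraint 9 fixes w = 3 and constraint 1 fixes z = 5, but constraint 7 requires w = z. Since 3 ≠ 5, contradiction.

Unsatisfiable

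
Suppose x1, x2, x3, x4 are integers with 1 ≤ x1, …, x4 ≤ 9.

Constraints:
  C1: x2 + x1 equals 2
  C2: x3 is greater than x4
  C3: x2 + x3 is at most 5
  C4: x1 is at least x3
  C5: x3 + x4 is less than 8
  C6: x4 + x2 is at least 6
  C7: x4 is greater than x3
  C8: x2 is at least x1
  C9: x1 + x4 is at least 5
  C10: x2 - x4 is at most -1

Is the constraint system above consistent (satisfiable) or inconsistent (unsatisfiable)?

Unsatisfiable

Constraints 2, 4, 8, and 10 give x2 < x4, x4 < x3, x3 ≤ x1, x1 ≤ x2. Chaining: x2 < x4 < x3 ≤ x1 ≤ x2, which forces x2 < x2 — impossible.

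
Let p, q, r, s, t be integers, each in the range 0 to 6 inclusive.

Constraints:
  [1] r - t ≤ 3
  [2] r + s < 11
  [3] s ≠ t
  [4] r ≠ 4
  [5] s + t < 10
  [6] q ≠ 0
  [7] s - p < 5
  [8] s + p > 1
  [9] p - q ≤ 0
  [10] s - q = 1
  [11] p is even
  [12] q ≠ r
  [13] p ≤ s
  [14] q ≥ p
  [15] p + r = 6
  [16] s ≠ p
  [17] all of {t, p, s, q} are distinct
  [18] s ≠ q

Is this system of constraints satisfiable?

Satisfiable

The assignment p = 0, q = 1, r = 6, s = 2, t = 6 works:
  constraint 1 holds since r - t = 0.
  constraint 2 holds since r + s = 8.
  constraint 5 holds since s + t = 8.
The rest check out directly.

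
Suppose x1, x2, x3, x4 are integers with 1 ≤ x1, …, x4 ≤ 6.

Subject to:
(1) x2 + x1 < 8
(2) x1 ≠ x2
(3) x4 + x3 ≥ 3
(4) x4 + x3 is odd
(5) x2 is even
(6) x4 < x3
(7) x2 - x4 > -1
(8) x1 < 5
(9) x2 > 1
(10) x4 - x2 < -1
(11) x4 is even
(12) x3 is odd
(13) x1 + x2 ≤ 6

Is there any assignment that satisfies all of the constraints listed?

Satisfiable

Setting (x1, x2, x3, x4) = (2, 4, 3, 2) satisfies everything: constraint 1: x2 + x1 = 6; constraint 3: x4 + x3 = 5; constraint 7: x2 - x4 = 2, and the others follow.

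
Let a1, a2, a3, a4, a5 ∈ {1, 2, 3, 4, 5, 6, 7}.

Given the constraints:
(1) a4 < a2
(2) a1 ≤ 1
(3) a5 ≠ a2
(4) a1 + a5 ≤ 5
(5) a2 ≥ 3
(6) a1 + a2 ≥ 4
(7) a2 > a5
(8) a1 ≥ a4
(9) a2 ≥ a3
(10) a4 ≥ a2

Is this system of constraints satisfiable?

Unsatisfiable

From constraints 5 and 10: a4 ≥ a2 and a2 ≥ 3, so a4 ≥ 3. From constraints 2 and 8: a4 ≤ a1 and a1 ≤ 1, so a4 ≤ 1. But 1 < 3, so no value of a4 works.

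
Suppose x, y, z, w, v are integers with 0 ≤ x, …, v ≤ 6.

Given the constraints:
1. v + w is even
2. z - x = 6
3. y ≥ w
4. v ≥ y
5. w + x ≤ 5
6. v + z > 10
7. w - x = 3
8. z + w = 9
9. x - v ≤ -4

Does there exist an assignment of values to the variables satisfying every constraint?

Take x = 0, y = 4, z = 6, w = 3, v = 5. Then constraint 2: z - x = 6; constraint 5: w + x = 3; constraint 6: v + z = 11, and every other listed constraint is also met.

Satisfiable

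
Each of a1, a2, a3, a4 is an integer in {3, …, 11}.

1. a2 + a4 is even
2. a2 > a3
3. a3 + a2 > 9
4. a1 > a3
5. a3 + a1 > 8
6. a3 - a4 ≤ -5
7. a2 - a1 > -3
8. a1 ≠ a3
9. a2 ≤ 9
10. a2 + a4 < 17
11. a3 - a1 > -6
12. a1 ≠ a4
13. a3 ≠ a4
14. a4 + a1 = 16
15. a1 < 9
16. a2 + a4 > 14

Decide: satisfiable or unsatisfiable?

Satisfiable

Take a1 = 7, a2 = 7, a3 = 3, a4 = 9. Then constraint 3: a3 + a2 = 10; constraint 5: a3 + a1 = 10; constraint 6: a3 - a4 = -6, and every other listed constraint is also met.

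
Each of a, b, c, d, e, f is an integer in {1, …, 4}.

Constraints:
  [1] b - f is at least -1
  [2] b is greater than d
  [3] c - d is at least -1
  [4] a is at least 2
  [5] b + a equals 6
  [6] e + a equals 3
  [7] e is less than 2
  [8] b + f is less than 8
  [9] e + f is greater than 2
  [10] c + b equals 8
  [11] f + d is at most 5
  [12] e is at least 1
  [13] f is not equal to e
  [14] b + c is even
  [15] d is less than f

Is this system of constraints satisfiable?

Take a = 2, b = 4, c = 4, d = 2, e = 1, f = 3. Then constraint 1: b - f = 1; constraint 3: c - d = 2, and every other listed constraint is also met.

Satisfiable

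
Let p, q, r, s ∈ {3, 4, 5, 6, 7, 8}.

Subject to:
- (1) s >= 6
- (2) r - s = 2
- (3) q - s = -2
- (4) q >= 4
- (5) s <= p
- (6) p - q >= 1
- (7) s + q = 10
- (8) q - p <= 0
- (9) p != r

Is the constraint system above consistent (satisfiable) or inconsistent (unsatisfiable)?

Take p = 6, q = 4, r = 8, s = 6. Then constraint 2: r - s = 2; constraint 3: q - s = -2; constraint 6: p - q = 2, and every other listed constraint is also met.

Satisfiable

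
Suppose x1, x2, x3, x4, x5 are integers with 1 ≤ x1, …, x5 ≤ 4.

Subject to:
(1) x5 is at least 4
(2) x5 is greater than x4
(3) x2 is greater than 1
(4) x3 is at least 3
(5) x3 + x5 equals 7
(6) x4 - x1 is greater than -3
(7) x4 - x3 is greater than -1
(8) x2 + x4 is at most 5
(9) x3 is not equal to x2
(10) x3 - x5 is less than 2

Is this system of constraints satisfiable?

One satisfying assignment is x1 = 3, x2 = 2, x3 = 3, x4 = 3, x5 = 4.
For the less obvious constraints — constraint 5: x3 + x5 = 7; constraint 6: x4 - x1 = 0 — and the others hold by inspection.

Satisfiable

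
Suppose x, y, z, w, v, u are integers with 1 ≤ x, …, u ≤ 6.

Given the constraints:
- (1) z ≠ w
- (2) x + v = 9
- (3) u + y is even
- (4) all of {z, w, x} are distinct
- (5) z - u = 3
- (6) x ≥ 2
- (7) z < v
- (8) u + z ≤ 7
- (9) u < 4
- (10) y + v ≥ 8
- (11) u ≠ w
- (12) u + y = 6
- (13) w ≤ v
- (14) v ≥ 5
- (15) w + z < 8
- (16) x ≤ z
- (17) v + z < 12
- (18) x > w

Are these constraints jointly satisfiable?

One satisfying assignment is x = 3, y = 4, z = 5, w = 1, v = 6, u = 2.
For the less obvious constraints — constraint 2: x + v = 9; constraint 5: z - u = 3 — and the others hold by inspection.

Satisfiable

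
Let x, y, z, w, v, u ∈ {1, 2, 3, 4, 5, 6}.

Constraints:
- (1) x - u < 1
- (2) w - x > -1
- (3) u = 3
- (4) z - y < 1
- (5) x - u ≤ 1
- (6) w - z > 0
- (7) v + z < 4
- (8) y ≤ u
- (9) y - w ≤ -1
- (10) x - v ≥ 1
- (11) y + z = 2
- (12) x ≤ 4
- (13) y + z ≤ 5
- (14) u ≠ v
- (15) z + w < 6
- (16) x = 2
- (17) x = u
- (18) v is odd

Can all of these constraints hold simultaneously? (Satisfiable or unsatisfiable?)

Unsatisfiable

Constraint 16 fixes x = 2 and constraint 3 fixes u = 3, but constraint 17 requires x = u. Since 2 ≠ 3, contradiction.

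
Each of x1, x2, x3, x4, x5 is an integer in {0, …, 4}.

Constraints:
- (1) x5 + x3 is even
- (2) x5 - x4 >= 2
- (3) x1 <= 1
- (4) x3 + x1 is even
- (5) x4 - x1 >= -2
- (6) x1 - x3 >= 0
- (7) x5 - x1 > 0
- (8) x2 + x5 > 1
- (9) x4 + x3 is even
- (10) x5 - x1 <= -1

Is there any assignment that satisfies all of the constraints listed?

Constraints 2, 5, and 10 give x5 − x4 ≥ 2, x4 − x1 ≥ -2, x1 − x5 ≥ 1.
Adding all 3 inequalities: the left sides telescope to 0, and the right sides sum to 2 + (-2) + 1 = 1. So 0 ≥ 1, which is false.

Unsatisfiable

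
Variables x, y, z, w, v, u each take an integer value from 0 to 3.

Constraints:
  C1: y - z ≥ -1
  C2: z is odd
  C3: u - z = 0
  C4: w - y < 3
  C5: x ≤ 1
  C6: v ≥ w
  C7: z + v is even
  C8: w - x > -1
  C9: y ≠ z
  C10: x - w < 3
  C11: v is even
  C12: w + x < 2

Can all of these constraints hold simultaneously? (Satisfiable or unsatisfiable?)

Constraint 2 makes z odd and constraint 11 makes v even, so z + v must be odd. Constraint 7 says z + v is even — contradiction.

Unsatisfiable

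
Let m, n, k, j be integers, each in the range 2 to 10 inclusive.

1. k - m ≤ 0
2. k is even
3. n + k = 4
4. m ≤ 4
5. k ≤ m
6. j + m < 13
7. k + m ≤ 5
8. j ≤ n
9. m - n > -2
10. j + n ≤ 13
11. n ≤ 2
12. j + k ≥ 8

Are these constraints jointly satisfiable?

From constraints 8 and 11: j ≤ n ≤ 2. From constraints 4 and 5: k ≤ m ≤ 4. Hence j + k ≤ 6. But constraint 12 requires j + k ≥ 8, and 8 > 6. Contradiction.

Unsatisfiable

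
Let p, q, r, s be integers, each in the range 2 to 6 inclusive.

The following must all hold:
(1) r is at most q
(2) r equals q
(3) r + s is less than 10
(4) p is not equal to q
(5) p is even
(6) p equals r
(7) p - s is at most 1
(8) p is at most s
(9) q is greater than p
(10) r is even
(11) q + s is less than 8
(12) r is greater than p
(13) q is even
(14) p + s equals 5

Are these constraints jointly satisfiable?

From constraints 2 and 6, p = r = q, so p = q. But constraint 4 says p ≠ q. Contradiction.

Unsatisfiable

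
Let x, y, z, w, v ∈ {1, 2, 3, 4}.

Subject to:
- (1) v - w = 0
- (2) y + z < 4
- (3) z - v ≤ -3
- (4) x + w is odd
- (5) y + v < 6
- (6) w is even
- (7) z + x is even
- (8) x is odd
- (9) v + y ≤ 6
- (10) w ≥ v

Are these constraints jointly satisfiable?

Setting (x, y, z, w, v) = (1, 1, 1, 4, 4) satisfies everything: constraint 1: v - w = 0; constraint 2: y + z = 2, and the others follow.

Satisfiable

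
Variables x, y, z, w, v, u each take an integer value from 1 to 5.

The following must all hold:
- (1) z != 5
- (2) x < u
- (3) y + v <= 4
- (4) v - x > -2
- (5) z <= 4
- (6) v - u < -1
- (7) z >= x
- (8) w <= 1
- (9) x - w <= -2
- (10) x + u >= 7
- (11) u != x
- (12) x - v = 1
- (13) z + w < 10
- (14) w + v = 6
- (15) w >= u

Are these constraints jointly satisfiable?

From constraints 5 and 7: x ≤ z ≤ 4. From constraints 8 and 15: u ≤ w ≤ 1. Hence x + u ≤ 5. But constraint 10 requires x + u ≥ 7, and 7 > 5. Contradiction.

Unsatisfiable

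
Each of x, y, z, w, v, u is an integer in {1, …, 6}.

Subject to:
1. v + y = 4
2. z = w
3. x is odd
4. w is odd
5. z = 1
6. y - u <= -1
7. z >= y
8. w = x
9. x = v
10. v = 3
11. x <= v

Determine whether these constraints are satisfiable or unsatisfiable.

Unsatisfiable

Constraint 5 fixes z = 1 and constraint 10 fixes v = 3. Constraints 2, 8, and 9 give z = w = x = v, so z = v. But 1 ≠ 3 — contradiction.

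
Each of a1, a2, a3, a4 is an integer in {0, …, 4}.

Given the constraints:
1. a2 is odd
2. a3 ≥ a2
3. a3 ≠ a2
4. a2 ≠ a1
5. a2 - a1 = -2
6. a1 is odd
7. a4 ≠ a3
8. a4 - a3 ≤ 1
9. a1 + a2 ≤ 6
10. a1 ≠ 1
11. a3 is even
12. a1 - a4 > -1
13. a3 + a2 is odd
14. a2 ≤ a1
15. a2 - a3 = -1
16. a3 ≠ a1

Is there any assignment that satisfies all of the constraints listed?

Satisfiable

The assignment a1 = 3, a2 = 1, a3 = 2, a4 = 1 works:
  constraint 5 holds since a2 - a1 = -2.
  constraint 8 holds since a4 - a3 = -1.
  constraint 9 holds since a1 + a2 = 4.
The rest check out directly.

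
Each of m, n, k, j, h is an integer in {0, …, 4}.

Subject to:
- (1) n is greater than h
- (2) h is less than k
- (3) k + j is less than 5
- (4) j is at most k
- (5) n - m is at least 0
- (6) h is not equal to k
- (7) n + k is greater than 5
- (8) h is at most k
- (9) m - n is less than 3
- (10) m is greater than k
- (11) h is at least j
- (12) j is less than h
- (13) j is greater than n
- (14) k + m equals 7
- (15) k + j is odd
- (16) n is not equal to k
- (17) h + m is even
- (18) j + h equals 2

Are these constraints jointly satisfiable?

Unsatisfiable

Constraints 2, 5, 10, 12, and 13 give n < j, j < h, h < k, k < m, m ≤ n. Chaining: n < j < h < k < m ≤ n, which forces n < n — impossible.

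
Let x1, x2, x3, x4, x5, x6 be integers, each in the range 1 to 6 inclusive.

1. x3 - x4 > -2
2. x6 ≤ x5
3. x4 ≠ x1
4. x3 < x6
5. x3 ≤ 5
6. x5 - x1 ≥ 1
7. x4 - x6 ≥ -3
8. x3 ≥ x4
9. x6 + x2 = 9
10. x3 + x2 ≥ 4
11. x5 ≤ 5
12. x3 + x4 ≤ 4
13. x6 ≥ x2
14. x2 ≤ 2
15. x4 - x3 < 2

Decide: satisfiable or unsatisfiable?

From constraints 2 and 11: x6 ≤ x5 ≤ 5. From constraint 14: x2 ≤ 2. Hence x6 + x2 ≤ 7. But constraint 9 requires x6 + x2 = 9, and 9 > 7. Contradiction.

Unsatisfiable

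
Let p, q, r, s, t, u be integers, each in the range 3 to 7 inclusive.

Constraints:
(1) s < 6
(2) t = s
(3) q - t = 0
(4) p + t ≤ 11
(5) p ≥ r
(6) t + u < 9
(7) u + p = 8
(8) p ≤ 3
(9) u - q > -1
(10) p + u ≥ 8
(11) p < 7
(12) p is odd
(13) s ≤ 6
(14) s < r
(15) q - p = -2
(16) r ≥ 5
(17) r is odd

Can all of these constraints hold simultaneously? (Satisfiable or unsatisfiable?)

From constraints 5 and 16: p ≥ r and r ≥ 5, so p ≥ 5. From constraint 8: p ≤ 3. But 3 < 5, so no value of p works.

Unsatisfiable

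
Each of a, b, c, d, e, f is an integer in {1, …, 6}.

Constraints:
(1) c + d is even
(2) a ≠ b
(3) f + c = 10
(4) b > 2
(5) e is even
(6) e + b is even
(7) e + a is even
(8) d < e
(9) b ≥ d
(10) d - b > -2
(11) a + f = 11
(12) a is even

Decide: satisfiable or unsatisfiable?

Satisfiable

The assignment a = 6, b = 4, c = 5, d = 3, e = 6, f = 5 works:
  constraint 3 holds since f + c = 10.
  constraint 10 holds since d - b = -1.
  constraint 11 holds since a + f = 11.
The rest check out directly.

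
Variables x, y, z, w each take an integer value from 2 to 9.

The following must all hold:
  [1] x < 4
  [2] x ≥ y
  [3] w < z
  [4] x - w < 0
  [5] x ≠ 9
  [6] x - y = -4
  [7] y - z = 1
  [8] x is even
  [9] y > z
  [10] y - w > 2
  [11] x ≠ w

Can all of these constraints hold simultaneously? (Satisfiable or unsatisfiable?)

Unsatisfiable

Constraints 2, 3, 4, and 9 give y ≤ x, x < w, w < z, z < y. Chaining: y ≤ x < w < z < y, which forces y < y — impossible.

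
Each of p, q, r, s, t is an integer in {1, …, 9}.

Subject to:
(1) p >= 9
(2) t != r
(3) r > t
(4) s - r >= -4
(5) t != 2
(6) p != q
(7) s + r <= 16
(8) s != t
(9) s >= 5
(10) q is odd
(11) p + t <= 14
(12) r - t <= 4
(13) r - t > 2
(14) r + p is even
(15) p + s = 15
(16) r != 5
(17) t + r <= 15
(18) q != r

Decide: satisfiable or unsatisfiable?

Try p = 9, q = 3, r = 9, s = 6, t = 5.
Check constraint 4: s - r = -3; constraint 7: s + r = 15; constraint 11: p + t = 14. The remaining constraints are straightforward to verify.

Satisfiable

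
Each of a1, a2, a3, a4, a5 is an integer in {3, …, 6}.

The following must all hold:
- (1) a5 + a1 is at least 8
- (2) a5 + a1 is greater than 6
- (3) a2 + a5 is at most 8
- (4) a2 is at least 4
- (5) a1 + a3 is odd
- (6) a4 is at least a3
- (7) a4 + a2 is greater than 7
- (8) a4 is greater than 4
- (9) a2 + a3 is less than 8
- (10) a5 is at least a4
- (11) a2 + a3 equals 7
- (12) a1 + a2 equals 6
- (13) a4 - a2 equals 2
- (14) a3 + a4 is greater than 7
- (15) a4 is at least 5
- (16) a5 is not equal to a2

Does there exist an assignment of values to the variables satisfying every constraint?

From constraint 4: a2 ≥ 4. From constraints 10 and 15: a5 ≥ a4 ≥ 5. Hence a2 + a5 ≥ 9. But constraint 3 requires a2 + a5 ≤ 8, and 8 < 9. Contradiction.

Unsatisfiable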